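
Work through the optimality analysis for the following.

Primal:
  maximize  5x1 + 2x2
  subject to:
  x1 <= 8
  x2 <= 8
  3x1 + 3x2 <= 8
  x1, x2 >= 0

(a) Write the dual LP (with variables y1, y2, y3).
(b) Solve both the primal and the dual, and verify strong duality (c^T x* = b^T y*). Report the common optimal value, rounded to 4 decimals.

The standard primal-dual pair for 'max c^T x s.t. A x <= b, x >= 0' is:
  Dual:  min b^T y  s.t.  A^T y >= c,  y >= 0.

So the dual LP is:
  minimize  8y1 + 8y2 + 8y3
  subject to:
    y1 + 3y3 >= 5
    y2 + 3y3 >= 2
    y1, y2, y3 >= 0

Solving the primal: x* = (2.6667, 0).
  primal value c^T x* = 13.3333.
Solving the dual: y* = (0, 0, 1.6667).
  dual value b^T y* = 13.3333.
Strong duality: c^T x* = b^T y*. Confirmed.

13.3333


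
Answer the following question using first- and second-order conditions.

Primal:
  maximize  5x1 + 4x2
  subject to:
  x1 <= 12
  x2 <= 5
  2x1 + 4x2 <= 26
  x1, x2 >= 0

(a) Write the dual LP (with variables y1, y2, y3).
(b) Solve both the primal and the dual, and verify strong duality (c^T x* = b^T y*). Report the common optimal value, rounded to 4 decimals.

The standard primal-dual pair for 'max c^T x s.t. A x <= b, x >= 0' is:
  Dual:  min b^T y  s.t.  A^T y >= c,  y >= 0.

So the dual LP is:
  minimize  12y1 + 5y2 + 26y3
  subject to:
    y1 + 2y3 >= 5
    y2 + 4y3 >= 4
    y1, y2, y3 >= 0

Solving the primal: x* = (12, 0.5).
  primal value c^T x* = 62.
Solving the dual: y* = (3, 0, 1).
  dual value b^T y* = 62.
Strong duality: c^T x* = b^T y*. Confirmed.

62


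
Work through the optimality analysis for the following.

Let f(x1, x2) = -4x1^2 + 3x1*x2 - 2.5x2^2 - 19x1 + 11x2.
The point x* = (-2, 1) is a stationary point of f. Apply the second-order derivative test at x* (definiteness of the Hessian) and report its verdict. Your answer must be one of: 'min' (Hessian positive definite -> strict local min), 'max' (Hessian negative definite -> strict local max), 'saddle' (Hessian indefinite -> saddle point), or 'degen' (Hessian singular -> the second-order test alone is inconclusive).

Compute the Hessian H = grad^2 f:
  H = [[-8, 3], [3, -5]]
Verify stationarity: grad f(x*) = H x* + g = (0, 0).
Eigenvalues of H: -9.8541, -3.1459.
Both eigenvalues < 0, so H is negative definite -> x* is a strict local max.

max


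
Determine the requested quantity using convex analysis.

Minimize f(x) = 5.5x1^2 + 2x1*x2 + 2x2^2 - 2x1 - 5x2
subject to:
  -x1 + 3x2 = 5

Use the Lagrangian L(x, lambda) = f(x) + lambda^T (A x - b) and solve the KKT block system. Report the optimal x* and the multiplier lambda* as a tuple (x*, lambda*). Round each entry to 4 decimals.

Form the Lagrangian:
  L(x, lambda) = (1/2) x^T Q x + c^T x + lambda^T (A x - b)
Stationarity (grad_x L = 0): Q x + c + A^T lambda = 0.
Primal feasibility: A x = b.

This gives the KKT block system:
  [ Q   A^T ] [ x     ]   [-c ]
  [ A    0  ] [ lambda ] = [ b ]

Solving the linear system:
  x*      = (-0.1478, 1.6174)
  lambda* = (-0.3913)
  f(x*)   = -2.9174

x* = (-0.1478, 1.6174), lambda* = (-0.3913)


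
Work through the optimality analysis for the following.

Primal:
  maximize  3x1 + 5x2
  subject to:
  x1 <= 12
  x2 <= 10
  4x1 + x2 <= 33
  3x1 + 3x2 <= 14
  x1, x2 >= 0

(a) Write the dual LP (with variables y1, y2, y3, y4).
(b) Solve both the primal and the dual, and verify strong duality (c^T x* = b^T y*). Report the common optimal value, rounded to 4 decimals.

The standard primal-dual pair for 'max c^T x s.t. A x <= b, x >= 0' is:
  Dual:  min b^T y  s.t.  A^T y >= c,  y >= 0.

So the dual LP is:
  minimize  12y1 + 10y2 + 33y3 + 14y4
  subject to:
    y1 + 4y3 + 3y4 >= 3
    y2 + y3 + 3y4 >= 5
    y1, y2, y3, y4 >= 0

Solving the primal: x* = (0, 4.6667).
  primal value c^T x* = 23.3333.
Solving the dual: y* = (0, 0, 0, 1.6667).
  dual value b^T y* = 23.3333.
Strong duality: c^T x* = b^T y*. Confirmed.

23.3333


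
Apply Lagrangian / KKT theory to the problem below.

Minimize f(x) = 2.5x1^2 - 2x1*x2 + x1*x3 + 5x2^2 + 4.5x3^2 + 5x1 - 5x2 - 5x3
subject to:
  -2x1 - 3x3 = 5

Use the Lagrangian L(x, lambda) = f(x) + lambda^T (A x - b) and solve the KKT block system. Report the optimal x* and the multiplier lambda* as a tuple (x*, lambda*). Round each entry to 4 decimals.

Form the Lagrangian:
  L(x, lambda) = (1/2) x^T Q x + c^T x + lambda^T (A x - b)
Stationarity (grad_x L = 0): Q x + c + A^T lambda = 0.
Primal feasibility: A x = b.

This gives the KKT block system:
  [ Q   A^T ] [ x     ]   [-c ]
  [ A    0  ] [ lambda ] = [ b ]

Solving the linear system:
  x*      = (-2.156, 0.0688, -0.2294)
  lambda* = (-3.0734)
  f(x*)   = 2.695

x* = (-2.156, 0.0688, -0.2294), lambda* = (-3.0734)


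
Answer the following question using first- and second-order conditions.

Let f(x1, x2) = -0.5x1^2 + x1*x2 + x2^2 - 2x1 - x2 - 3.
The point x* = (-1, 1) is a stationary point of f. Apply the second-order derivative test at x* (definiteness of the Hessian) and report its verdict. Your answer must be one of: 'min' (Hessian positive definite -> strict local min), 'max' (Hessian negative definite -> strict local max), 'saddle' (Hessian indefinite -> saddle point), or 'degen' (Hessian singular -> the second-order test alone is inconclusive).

Compute the Hessian H = grad^2 f:
  H = [[-1, 1], [1, 2]]
Verify stationarity: grad f(x*) = H x* + g = (0, 0).
Eigenvalues of H: -1.3028, 2.3028.
Eigenvalues have mixed signs, so H is indefinite -> x* is a saddle point.

saddle


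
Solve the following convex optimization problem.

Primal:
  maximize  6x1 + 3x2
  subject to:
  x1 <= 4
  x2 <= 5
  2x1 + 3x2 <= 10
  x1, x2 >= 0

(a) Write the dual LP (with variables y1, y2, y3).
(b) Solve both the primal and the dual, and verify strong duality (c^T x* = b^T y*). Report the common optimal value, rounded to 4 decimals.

The standard primal-dual pair for 'max c^T x s.t. A x <= b, x >= 0' is:
  Dual:  min b^T y  s.t.  A^T y >= c,  y >= 0.

So the dual LP is:
  minimize  4y1 + 5y2 + 10y3
  subject to:
    y1 + 2y3 >= 6
    y2 + 3y3 >= 3
    y1, y2, y3 >= 0

Solving the primal: x* = (4, 0.6667).
  primal value c^T x* = 26.
Solving the dual: y* = (4, 0, 1).
  dual value b^T y* = 26.
Strong duality: c^T x* = b^T y*. Confirmed.

26


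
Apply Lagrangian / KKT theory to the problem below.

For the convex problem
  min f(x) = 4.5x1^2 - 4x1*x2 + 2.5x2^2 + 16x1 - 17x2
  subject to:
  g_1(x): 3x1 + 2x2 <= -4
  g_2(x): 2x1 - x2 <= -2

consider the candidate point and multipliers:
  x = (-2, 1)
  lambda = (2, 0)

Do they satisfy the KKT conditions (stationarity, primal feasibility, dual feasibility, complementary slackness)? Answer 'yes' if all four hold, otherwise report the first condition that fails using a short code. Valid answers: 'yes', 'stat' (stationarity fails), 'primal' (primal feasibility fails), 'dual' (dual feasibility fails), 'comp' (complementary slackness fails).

Gradient of f: grad f(x) = Q x + c = (-6, -4)
Constraint values g_i(x) = a_i^T x - b_i:
  g_1((-2, 1)) = 0
  g_2((-2, 1)) = -3
Stationarity residual: grad f(x) + sum_i lambda_i a_i = (0, 0)
  -> stationarity OK
Primal feasibility (all g_i <= 0): OK
Dual feasibility (all lambda_i >= 0): OK
Complementary slackness (lambda_i * g_i(x) = 0 for all i): OK

Verdict: yes, KKT holds.

yes


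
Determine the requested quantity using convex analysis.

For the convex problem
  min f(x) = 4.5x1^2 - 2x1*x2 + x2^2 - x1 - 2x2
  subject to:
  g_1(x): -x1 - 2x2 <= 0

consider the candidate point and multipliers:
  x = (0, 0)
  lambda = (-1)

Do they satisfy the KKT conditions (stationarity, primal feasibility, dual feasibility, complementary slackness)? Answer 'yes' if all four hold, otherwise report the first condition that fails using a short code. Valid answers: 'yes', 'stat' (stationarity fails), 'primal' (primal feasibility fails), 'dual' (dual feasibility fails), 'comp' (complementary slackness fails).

Gradient of f: grad f(x) = Q x + c = (-1, -2)
Constraint values g_i(x) = a_i^T x - b_i:
  g_1((0, 0)) = 0
Stationarity residual: grad f(x) + sum_i lambda_i a_i = (0, 0)
  -> stationarity OK
Primal feasibility (all g_i <= 0): OK
Dual feasibility (all lambda_i >= 0): FAILS
Complementary slackness (lambda_i * g_i(x) = 0 for all i): OK

Verdict: the first failing condition is dual_feasibility -> dual.

dual


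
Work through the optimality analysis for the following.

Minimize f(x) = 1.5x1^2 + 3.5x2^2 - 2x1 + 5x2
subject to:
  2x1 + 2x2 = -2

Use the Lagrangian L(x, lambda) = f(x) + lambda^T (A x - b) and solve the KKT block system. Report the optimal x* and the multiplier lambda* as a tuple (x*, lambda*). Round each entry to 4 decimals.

Form the Lagrangian:
  L(x, lambda) = (1/2) x^T Q x + c^T x + lambda^T (A x - b)
Stationarity (grad_x L = 0): Q x + c + A^T lambda = 0.
Primal feasibility: A x = b.

This gives the KKT block system:
  [ Q   A^T ] [ x     ]   [-c ]
  [ A    0  ] [ lambda ] = [ b ]

Solving the linear system:
  x*      = (0, -1)
  lambda* = (1)
  f(x*)   = -1.5

x* = (0, -1), lambda* = (1)


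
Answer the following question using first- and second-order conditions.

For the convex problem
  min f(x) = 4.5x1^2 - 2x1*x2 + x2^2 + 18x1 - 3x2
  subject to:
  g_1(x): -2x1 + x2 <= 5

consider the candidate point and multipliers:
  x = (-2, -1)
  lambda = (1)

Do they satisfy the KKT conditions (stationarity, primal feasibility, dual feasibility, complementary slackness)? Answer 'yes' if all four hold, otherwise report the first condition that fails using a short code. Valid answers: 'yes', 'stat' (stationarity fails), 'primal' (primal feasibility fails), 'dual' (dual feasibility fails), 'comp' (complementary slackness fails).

Gradient of f: grad f(x) = Q x + c = (2, -1)
Constraint values g_i(x) = a_i^T x - b_i:
  g_1((-2, -1)) = -2
Stationarity residual: grad f(x) + sum_i lambda_i a_i = (0, 0)
  -> stationarity OK
Primal feasibility (all g_i <= 0): OK
Dual feasibility (all lambda_i >= 0): OK
Complementary slackness (lambda_i * g_i(x) = 0 for all i): FAILS

Verdict: the first failing condition is complementary_slackness -> comp.

comp


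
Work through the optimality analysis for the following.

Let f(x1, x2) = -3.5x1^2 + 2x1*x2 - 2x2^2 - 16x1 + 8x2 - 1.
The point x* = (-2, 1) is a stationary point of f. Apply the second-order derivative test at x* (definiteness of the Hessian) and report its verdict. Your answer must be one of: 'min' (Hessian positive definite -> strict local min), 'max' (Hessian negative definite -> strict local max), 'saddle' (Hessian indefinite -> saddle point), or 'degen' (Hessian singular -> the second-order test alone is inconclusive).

Compute the Hessian H = grad^2 f:
  H = [[-7, 2], [2, -4]]
Verify stationarity: grad f(x*) = H x* + g = (0, 0).
Eigenvalues of H: -8, -3.
Both eigenvalues < 0, so H is negative definite -> x* is a strict local max.

max


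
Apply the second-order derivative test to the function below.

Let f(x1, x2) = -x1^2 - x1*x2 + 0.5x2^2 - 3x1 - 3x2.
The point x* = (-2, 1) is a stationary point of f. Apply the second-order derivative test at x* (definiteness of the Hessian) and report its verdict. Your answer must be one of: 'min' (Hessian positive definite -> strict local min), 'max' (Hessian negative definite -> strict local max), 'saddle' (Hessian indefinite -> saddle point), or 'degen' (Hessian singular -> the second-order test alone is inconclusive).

Compute the Hessian H = grad^2 f:
  H = [[-2, -1], [-1, 1]]
Verify stationarity: grad f(x*) = H x* + g = (0, 0).
Eigenvalues of H: -2.3028, 1.3028.
Eigenvalues have mixed signs, so H is indefinite -> x* is a saddle point.

saddle


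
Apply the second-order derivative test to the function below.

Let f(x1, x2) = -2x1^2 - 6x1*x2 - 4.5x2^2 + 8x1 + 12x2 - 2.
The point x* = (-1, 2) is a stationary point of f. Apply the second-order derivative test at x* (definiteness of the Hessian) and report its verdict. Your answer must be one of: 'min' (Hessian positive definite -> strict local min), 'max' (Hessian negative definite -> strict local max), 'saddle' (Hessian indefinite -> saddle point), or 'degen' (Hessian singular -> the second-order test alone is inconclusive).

Compute the Hessian H = grad^2 f:
  H = [[-4, -6], [-6, -9]]
Verify stationarity: grad f(x*) = H x* + g = (0, 0).
Eigenvalues of H: -13, 0.
H has a zero eigenvalue (singular; negative semidefinite but not definite), so H is neither positive definite, negative definite, nor indefinite. The second-order test alone is inconclusive -> degen.
(Indeed, f is constant along the null direction of H through x*, so x* is not a strict local extremum.)

degen


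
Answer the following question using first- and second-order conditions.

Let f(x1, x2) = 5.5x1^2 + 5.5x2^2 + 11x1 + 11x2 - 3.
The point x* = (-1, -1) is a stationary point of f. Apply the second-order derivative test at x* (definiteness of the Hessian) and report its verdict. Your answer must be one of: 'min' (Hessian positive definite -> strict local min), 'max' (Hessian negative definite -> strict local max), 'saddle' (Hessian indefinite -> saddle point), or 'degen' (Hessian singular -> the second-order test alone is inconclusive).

Compute the Hessian H = grad^2 f:
  H = [[11, 0], [0, 11]]
Verify stationarity: grad f(x*) = H x* + g = (0, 0).
Eigenvalues of H: 11, 11.
Both eigenvalues > 0, so H is positive definite -> x* is a strict local min.

min


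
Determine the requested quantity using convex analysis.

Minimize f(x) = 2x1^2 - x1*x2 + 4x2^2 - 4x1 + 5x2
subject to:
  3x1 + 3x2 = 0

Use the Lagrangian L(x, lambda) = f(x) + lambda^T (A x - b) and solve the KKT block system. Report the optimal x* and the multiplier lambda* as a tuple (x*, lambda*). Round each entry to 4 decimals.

Form the Lagrangian:
  L(x, lambda) = (1/2) x^T Q x + c^T x + lambda^T (A x - b)
Stationarity (grad_x L = 0): Q x + c + A^T lambda = 0.
Primal feasibility: A x = b.

This gives the KKT block system:
  [ Q   A^T ] [ x     ]   [-c ]
  [ A    0  ] [ lambda ] = [ b ]

Solving the linear system:
  x*      = (0.6429, -0.6429)
  lambda* = (0.2619)
  f(x*)   = -2.8929

x* = (0.6429, -0.6429), lambda* = (0.2619)


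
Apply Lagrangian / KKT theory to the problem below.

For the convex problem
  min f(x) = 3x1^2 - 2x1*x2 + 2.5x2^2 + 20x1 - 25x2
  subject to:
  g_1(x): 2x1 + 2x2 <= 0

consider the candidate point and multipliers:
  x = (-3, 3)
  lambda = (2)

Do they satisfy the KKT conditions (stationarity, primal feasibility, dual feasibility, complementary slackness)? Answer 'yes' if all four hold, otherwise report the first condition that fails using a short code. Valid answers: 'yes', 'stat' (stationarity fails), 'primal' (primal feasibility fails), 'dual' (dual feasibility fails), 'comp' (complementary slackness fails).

Gradient of f: grad f(x) = Q x + c = (-4, -4)
Constraint values g_i(x) = a_i^T x - b_i:
  g_1((-3, 3)) = 0
Stationarity residual: grad f(x) + sum_i lambda_i a_i = (0, 0)
  -> stationarity OK
Primal feasibility (all g_i <= 0): OK
Dual feasibility (all lambda_i >= 0): OK
Complementary slackness (lambda_i * g_i(x) = 0 for all i): OK

Verdict: yes, KKT holds.

yes


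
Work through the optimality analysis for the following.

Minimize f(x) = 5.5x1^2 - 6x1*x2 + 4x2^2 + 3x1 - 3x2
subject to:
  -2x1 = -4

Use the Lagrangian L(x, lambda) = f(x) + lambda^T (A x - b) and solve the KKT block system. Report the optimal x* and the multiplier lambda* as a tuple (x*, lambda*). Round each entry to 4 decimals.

Form the Lagrangian:
  L(x, lambda) = (1/2) x^T Q x + c^T x + lambda^T (A x - b)
Stationarity (grad_x L = 0): Q x + c + A^T lambda = 0.
Primal feasibility: A x = b.

This gives the KKT block system:
  [ Q   A^T ] [ x     ]   [-c ]
  [ A    0  ] [ lambda ] = [ b ]

Solving the linear system:
  x*      = (2, 1.875)
  lambda* = (6.875)
  f(x*)   = 13.9375

x* = (2, 1.875), lambda* = (6.875)


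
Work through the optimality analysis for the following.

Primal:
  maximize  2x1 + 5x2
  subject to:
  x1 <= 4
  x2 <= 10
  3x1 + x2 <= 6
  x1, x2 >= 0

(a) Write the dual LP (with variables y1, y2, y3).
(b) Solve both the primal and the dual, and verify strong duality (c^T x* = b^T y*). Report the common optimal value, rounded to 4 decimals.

The standard primal-dual pair for 'max c^T x s.t. A x <= b, x >= 0' is:
  Dual:  min b^T y  s.t.  A^T y >= c,  y >= 0.

So the dual LP is:
  minimize  4y1 + 10y2 + 6y3
  subject to:
    y1 + 3y3 >= 2
    y2 + y3 >= 5
    y1, y2, y3 >= 0

Solving the primal: x* = (0, 6).
  primal value c^T x* = 30.
Solving the dual: y* = (0, 0, 5).
  dual value b^T y* = 30.
Strong duality: c^T x* = b^T y*. Confirmed.

30


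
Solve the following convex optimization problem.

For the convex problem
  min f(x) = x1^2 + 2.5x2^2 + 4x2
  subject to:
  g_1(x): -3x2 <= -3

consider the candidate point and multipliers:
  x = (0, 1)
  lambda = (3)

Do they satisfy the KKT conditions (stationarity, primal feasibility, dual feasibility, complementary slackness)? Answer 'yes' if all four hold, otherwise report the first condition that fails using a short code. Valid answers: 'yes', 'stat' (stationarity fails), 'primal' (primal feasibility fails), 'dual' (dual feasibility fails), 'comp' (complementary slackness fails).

Gradient of f: grad f(x) = Q x + c = (0, 9)
Constraint values g_i(x) = a_i^T x - b_i:
  g_1((0, 1)) = 0
Stationarity residual: grad f(x) + sum_i lambda_i a_i = (0, 0)
  -> stationarity OK
Primal feasibility (all g_i <= 0): OK
Dual feasibility (all lambda_i >= 0): OK
Complementary slackness (lambda_i * g_i(x) = 0 for all i): OK

Verdict: yes, KKT holds.

yes


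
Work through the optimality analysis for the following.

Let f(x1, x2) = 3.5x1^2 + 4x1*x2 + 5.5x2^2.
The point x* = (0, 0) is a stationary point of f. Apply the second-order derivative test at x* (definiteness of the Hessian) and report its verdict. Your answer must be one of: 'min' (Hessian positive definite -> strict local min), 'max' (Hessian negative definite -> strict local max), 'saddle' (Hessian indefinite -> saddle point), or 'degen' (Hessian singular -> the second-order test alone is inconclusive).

Compute the Hessian H = grad^2 f:
  H = [[7, 4], [4, 11]]
Verify stationarity: grad f(x*) = H x* + g = (0, 0).
Eigenvalues of H: 4.5279, 13.4721.
Both eigenvalues > 0, so H is positive definite -> x* is a strict local min.

min


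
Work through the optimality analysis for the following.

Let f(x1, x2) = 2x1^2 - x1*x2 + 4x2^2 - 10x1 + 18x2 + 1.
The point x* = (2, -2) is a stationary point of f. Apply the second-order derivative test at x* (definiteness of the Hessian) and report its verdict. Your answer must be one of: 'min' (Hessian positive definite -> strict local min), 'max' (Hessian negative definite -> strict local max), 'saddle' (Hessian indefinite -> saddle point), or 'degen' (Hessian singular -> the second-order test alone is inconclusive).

Compute the Hessian H = grad^2 f:
  H = [[4, -1], [-1, 8]]
Verify stationarity: grad f(x*) = H x* + g = (0, 0).
Eigenvalues of H: 3.7639, 8.2361.
Both eigenvalues > 0, so H is positive definite -> x* is a strict local min.

min


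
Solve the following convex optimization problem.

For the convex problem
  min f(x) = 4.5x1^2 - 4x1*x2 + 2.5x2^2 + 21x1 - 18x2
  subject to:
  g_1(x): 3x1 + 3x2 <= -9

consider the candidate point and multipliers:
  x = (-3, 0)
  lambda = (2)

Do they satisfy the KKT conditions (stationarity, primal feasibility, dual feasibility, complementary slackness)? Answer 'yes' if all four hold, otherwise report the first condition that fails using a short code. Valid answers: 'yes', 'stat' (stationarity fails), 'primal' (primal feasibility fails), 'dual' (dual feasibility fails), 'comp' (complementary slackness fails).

Gradient of f: grad f(x) = Q x + c = (-6, -6)
Constraint values g_i(x) = a_i^T x - b_i:
  g_1((-3, 0)) = 0
Stationarity residual: grad f(x) + sum_i lambda_i a_i = (0, 0)
  -> stationarity OK
Primal feasibility (all g_i <= 0): OK
Dual feasibility (all lambda_i >= 0): OK
Complementary slackness (lambda_i * g_i(x) = 0 for all i): OK

Verdict: yes, KKT holds.

yes


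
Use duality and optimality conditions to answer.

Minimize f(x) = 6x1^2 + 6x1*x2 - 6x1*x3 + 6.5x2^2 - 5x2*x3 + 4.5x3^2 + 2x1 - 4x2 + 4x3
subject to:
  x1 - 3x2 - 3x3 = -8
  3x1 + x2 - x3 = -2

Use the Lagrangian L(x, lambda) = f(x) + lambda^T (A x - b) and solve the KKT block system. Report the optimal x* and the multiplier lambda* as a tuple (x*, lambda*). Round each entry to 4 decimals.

Form the Lagrangian:
  L(x, lambda) = (1/2) x^T Q x + c^T x + lambda^T (A x - b)
Stationarity (grad_x L = 0): Q x + c + A^T lambda = 0.
Primal feasibility: A x = b.

This gives the KKT block system:
  [ Q   A^T ] [ x     ]   [-c ]
  [ A    0  ] [ lambda ] = [ b ]

Solving the linear system:
  x*      = (-0.9496, 1.5995, 0.7506)
  lambda* = (2.6331, 0.5564)
  f(x*)   = 8.4412

x* = (-0.9496, 1.5995, 0.7506), lambda* = (2.6331, 0.5564)


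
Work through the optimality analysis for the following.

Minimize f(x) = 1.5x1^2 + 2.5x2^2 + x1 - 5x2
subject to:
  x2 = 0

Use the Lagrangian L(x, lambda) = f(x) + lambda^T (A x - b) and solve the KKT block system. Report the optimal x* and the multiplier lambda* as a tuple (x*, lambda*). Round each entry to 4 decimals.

Form the Lagrangian:
  L(x, lambda) = (1/2) x^T Q x + c^T x + lambda^T (A x - b)
Stationarity (grad_x L = 0): Q x + c + A^T lambda = 0.
Primal feasibility: A x = b.

This gives the KKT block system:
  [ Q   A^T ] [ x     ]   [-c ]
  [ A    0  ] [ lambda ] = [ b ]

Solving the linear system:
  x*      = (-0.3333, 0)
  lambda* = (5)
  f(x*)   = -0.1667

x* = (-0.3333, 0), lambda* = (5)


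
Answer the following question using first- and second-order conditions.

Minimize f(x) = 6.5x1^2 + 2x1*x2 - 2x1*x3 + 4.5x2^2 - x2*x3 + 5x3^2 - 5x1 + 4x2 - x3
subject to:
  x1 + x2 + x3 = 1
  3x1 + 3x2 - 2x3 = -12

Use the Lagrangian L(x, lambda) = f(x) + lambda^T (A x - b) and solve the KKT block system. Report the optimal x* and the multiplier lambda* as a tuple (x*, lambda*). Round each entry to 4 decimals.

Form the Lagrangian:
  L(x, lambda) = (1/2) x^T Q x + c^T x + lambda^T (A x - b)
Stationarity (grad_x L = 0): Q x + c + A^T lambda = 0.
Primal feasibility: A x = b.

This gives the KKT block system:
  [ Q   A^T ] [ x     ]   [-c ]
  [ A    0  ] [ lambda ] = [ b ]

Solving the linear system:
  x*      = (-0.1111, -1.8889, 3)
  lambda* = (-12.1778, 9.4667)
  f(x*)   = 57.8889

x* = (-0.1111, -1.8889, 3), lambda* = (-12.1778, 9.4667)


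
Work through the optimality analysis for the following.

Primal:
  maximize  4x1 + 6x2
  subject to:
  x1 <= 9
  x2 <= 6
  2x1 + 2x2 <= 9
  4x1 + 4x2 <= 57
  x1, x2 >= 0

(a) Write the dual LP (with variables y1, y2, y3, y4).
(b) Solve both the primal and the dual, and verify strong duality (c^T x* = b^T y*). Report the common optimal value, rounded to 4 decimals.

The standard primal-dual pair for 'max c^T x s.t. A x <= b, x >= 0' is:
  Dual:  min b^T y  s.t.  A^T y >= c,  y >= 0.

So the dual LP is:
  minimize  9y1 + 6y2 + 9y3 + 57y4
  subject to:
    y1 + 2y3 + 4y4 >= 4
    y2 + 2y3 + 4y4 >= 6
    y1, y2, y3, y4 >= 0

Solving the primal: x* = (0, 4.5).
  primal value c^T x* = 27.
Solving the dual: y* = (0, 0, 3, 0).
  dual value b^T y* = 27.
Strong duality: c^T x* = b^T y*. Confirmed.

27


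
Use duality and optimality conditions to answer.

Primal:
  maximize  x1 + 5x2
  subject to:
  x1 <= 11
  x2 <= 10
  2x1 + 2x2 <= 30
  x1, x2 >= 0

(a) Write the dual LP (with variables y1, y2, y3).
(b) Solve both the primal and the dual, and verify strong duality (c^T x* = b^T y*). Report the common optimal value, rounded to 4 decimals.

The standard primal-dual pair for 'max c^T x s.t. A x <= b, x >= 0' is:
  Dual:  min b^T y  s.t.  A^T y >= c,  y >= 0.

So the dual LP is:
  minimize  11y1 + 10y2 + 30y3
  subject to:
    y1 + 2y3 >= 1
    y2 + 2y3 >= 5
    y1, y2, y3 >= 0

Solving the primal: x* = (5, 10).
  primal value c^T x* = 55.
Solving the dual: y* = (0, 4, 0.5).
  dual value b^T y* = 55.
Strong duality: c^T x* = b^T y*. Confirmed.

55


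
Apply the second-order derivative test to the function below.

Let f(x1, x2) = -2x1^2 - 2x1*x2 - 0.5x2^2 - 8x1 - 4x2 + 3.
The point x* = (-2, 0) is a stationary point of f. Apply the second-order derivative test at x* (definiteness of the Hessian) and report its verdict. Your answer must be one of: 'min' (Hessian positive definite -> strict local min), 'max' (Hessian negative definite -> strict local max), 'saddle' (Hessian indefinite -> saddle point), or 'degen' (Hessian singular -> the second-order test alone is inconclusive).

Compute the Hessian H = grad^2 f:
  H = [[-4, -2], [-2, -1]]
Verify stationarity: grad f(x*) = H x* + g = (0, 0).
Eigenvalues of H: -5, 0.
H has a zero eigenvalue (singular; negative semidefinite but not definite), so H is neither positive definite, negative definite, nor indefinite. The second-order test alone is inconclusive -> degen.
(Indeed, f is constant along the null direction of H through x*, so x* is not a strict local extremum.)

degen


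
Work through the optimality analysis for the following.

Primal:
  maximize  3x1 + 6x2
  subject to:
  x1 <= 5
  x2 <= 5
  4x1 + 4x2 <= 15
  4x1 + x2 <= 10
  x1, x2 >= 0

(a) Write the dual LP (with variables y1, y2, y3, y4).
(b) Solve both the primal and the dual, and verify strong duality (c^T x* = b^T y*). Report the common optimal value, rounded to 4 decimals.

The standard primal-dual pair for 'max c^T x s.t. A x <= b, x >= 0' is:
  Dual:  min b^T y  s.t.  A^T y >= c,  y >= 0.

So the dual LP is:
  minimize  5y1 + 5y2 + 15y3 + 10y4
  subject to:
    y1 + 4y3 + 4y4 >= 3
    y2 + 4y3 + y4 >= 6
    y1, y2, y3, y4 >= 0

Solving the primal: x* = (0, 3.75).
  primal value c^T x* = 22.5.
Solving the dual: y* = (0, 0, 1.5, 0).
  dual value b^T y* = 22.5.
Strong duality: c^T x* = b^T y*. Confirmed.

22.5


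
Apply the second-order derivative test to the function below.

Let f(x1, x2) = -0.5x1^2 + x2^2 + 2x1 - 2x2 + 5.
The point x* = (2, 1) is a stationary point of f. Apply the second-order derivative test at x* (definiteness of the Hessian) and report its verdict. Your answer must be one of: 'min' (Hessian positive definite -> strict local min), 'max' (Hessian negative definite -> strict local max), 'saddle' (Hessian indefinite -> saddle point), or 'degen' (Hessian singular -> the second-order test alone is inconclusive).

Compute the Hessian H = grad^2 f:
  H = [[-1, 0], [0, 2]]
Verify stationarity: grad f(x*) = H x* + g = (0, 0).
Eigenvalues of H: -1, 2.
Eigenvalues have mixed signs, so H is indefinite -> x* is a saddle point.

saddle


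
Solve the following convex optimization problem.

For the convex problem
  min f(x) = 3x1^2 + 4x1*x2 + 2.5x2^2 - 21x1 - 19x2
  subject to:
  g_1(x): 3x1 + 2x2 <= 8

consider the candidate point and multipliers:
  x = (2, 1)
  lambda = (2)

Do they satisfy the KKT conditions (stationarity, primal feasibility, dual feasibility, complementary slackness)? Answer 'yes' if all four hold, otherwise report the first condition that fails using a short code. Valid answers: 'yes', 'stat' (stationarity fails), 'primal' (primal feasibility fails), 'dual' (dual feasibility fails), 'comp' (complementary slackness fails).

Gradient of f: grad f(x) = Q x + c = (-5, -6)
Constraint values g_i(x) = a_i^T x - b_i:
  g_1((2, 1)) = 0
Stationarity residual: grad f(x) + sum_i lambda_i a_i = (1, -2)
  -> stationarity FAILS
Primal feasibility (all g_i <= 0): OK
Dual feasibility (all lambda_i >= 0): OK
Complementary slackness (lambda_i * g_i(x) = 0 for all i): OK

Verdict: the first failing condition is stationarity -> stat.

stat


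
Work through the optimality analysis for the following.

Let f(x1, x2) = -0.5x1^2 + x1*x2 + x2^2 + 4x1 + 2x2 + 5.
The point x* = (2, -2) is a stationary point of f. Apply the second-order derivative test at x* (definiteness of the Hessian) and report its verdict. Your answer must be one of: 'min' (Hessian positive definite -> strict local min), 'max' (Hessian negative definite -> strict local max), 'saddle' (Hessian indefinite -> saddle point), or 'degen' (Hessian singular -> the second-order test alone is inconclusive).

Compute the Hessian H = grad^2 f:
  H = [[-1, 1], [1, 2]]
Verify stationarity: grad f(x*) = H x* + g = (0, 0).
Eigenvalues of H: -1.3028, 2.3028.
Eigenvalues have mixed signs, so H is indefinite -> x* is a saddle point.

saddle


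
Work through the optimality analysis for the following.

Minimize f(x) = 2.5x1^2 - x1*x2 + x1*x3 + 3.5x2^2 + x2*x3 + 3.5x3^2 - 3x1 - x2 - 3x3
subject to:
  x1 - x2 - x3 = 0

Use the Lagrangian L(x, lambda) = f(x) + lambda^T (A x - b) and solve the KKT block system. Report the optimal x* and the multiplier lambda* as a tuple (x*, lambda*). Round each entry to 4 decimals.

Form the Lagrangian:
  L(x, lambda) = (1/2) x^T Q x + c^T x + lambda^T (A x - b)
Stationarity (grad_x L = 0): Q x + c + A^T lambda = 0.
Primal feasibility: A x = b.

This gives the KKT block system:
  [ Q   A^T ] [ x     ]   [-c ]
  [ A    0  ] [ lambda ] = [ b ]

Solving the linear system:
  x*      = (0.5385, 0.1923, 0.3462)
  lambda* = (0.1538)
  f(x*)   = -1.4231

x* = (0.5385, 0.1923, 0.3462), lambda* = (0.1538)


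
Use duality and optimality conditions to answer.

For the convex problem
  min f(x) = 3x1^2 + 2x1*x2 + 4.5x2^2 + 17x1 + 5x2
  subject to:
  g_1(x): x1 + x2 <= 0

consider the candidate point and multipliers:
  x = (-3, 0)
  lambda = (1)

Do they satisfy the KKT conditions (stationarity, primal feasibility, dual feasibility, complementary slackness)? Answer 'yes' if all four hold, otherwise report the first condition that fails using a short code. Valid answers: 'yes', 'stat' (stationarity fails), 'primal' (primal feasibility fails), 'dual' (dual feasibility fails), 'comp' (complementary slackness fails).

Gradient of f: grad f(x) = Q x + c = (-1, -1)
Constraint values g_i(x) = a_i^T x - b_i:
  g_1((-3, 0)) = -3
Stationarity residual: grad f(x) + sum_i lambda_i a_i = (0, 0)
  -> stationarity OK
Primal feasibility (all g_i <= 0): OK
Dual feasibility (all lambda_i >= 0): OK
Complementary slackness (lambda_i * g_i(x) = 0 for all i): FAILS

Verdict: the first failing condition is complementary_slackness -> comp.

comp


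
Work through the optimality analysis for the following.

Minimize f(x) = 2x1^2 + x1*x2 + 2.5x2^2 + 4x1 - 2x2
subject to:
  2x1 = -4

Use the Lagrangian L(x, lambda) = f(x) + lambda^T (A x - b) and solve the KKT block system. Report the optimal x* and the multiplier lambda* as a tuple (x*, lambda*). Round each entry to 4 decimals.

Form the Lagrangian:
  L(x, lambda) = (1/2) x^T Q x + c^T x + lambda^T (A x - b)
Stationarity (grad_x L = 0): Q x + c + A^T lambda = 0.
Primal feasibility: A x = b.

This gives the KKT block system:
  [ Q   A^T ] [ x     ]   [-c ]
  [ A    0  ] [ lambda ] = [ b ]

Solving the linear system:
  x*      = (-2, 0.8)
  lambda* = (1.6)
  f(x*)   = -1.6

x* = (-2, 0.8), lambda* = (1.6)


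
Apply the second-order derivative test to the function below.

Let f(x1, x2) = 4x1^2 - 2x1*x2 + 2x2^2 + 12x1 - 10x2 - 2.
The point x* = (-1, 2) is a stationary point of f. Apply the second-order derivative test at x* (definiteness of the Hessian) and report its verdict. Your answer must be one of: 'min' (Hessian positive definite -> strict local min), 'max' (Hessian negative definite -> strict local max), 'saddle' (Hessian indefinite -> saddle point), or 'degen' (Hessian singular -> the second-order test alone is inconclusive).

Compute the Hessian H = grad^2 f:
  H = [[8, -2], [-2, 4]]
Verify stationarity: grad f(x*) = H x* + g = (0, 0).
Eigenvalues of H: 3.1716, 8.8284.
Both eigenvalues > 0, so H is positive definite -> x* is a strict local min.

min


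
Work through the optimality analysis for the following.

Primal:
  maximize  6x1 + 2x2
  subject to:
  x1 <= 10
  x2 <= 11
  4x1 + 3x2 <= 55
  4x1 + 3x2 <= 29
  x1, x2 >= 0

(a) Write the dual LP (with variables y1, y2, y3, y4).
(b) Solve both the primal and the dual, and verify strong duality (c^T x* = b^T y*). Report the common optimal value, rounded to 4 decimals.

The standard primal-dual pair for 'max c^T x s.t. A x <= b, x >= 0' is:
  Dual:  min b^T y  s.t.  A^T y >= c,  y >= 0.

So the dual LP is:
  minimize  10y1 + 11y2 + 55y3 + 29y4
  subject to:
    y1 + 4y3 + 4y4 >= 6
    y2 + 3y3 + 3y4 >= 2
    y1, y2, y3, y4 >= 0

Solving the primal: x* = (7.25, 0).
  primal value c^T x* = 43.5.
Solving the dual: y* = (0, 0, 0, 1.5).
  dual value b^T y* = 43.5.
Strong duality: c^T x* = b^T y*. Confirmed.

43.5


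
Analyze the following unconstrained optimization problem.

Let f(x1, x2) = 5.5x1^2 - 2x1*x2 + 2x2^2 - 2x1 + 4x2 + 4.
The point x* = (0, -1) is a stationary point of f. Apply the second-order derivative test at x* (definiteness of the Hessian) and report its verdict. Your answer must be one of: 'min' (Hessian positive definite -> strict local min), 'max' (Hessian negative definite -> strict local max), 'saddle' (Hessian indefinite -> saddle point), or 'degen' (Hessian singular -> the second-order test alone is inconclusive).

Compute the Hessian H = grad^2 f:
  H = [[11, -2], [-2, 4]]
Verify stationarity: grad f(x*) = H x* + g = (0, 0).
Eigenvalues of H: 3.4689, 11.5311.
Both eigenvalues > 0, so H is positive definite -> x* is a strict local min.

min


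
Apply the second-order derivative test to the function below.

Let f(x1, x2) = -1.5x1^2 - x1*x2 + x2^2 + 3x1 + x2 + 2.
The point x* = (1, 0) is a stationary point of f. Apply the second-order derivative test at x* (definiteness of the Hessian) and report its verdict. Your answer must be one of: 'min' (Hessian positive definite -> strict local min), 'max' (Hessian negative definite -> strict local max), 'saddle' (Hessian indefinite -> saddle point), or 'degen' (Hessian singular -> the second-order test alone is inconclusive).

Compute the Hessian H = grad^2 f:
  H = [[-3, -1], [-1, 2]]
Verify stationarity: grad f(x*) = H x* + g = (0, 0).
Eigenvalues of H: -3.1926, 2.1926.
Eigenvalues have mixed signs, so H is indefinite -> x* is a saddle point.

saddle


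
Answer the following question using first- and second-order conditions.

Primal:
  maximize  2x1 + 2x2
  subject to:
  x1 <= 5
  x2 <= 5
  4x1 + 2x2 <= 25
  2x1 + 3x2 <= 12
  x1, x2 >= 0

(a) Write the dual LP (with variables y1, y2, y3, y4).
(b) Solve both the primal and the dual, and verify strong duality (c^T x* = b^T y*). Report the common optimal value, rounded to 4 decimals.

The standard primal-dual pair for 'max c^T x s.t. A x <= b, x >= 0' is:
  Dual:  min b^T y  s.t.  A^T y >= c,  y >= 0.

So the dual LP is:
  minimize  5y1 + 5y2 + 25y3 + 12y4
  subject to:
    y1 + 4y3 + 2y4 >= 2
    y2 + 2y3 + 3y4 >= 2
    y1, y2, y3, y4 >= 0

Solving the primal: x* = (5, 0.6667).
  primal value c^T x* = 11.3333.
Solving the dual: y* = (0.6667, 0, 0, 0.6667).
  dual value b^T y* = 11.3333.
Strong duality: c^T x* = b^T y*. Confirmed.

11.3333


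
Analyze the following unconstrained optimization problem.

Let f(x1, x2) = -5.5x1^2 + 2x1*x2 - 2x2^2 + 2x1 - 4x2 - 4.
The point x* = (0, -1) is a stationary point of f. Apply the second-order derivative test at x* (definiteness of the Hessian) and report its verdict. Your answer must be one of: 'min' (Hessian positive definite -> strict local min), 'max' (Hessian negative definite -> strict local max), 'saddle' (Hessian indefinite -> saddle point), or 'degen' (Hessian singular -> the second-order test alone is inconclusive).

Compute the Hessian H = grad^2 f:
  H = [[-11, 2], [2, -4]]
Verify stationarity: grad f(x*) = H x* + g = (0, 0).
Eigenvalues of H: -11.5311, -3.4689.
Both eigenvalues < 0, so H is negative definite -> x* is a strict local max.

max


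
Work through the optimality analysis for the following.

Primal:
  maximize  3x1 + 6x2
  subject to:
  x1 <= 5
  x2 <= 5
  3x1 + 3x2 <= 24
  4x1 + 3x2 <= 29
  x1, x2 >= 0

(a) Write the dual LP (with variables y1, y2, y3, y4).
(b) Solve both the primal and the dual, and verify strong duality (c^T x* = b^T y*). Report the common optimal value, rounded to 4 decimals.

The standard primal-dual pair for 'max c^T x s.t. A x <= b, x >= 0' is:
  Dual:  min b^T y  s.t.  A^T y >= c,  y >= 0.

So the dual LP is:
  minimize  5y1 + 5y2 + 24y3 + 29y4
  subject to:
    y1 + 3y3 + 4y4 >= 3
    y2 + 3y3 + 3y4 >= 6
    y1, y2, y3, y4 >= 0

Solving the primal: x* = (3, 5).
  primal value c^T x* = 39.
Solving the dual: y* = (0, 3, 1, 0).
  dual value b^T y* = 39.
Strong duality: c^T x* = b^T y*. Confirmed.

39


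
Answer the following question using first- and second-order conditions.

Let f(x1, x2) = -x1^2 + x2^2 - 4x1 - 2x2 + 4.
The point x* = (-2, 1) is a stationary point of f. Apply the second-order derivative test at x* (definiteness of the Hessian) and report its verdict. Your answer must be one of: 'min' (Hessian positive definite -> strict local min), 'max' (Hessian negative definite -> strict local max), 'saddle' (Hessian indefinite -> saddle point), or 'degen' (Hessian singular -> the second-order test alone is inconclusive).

Compute the Hessian H = grad^2 f:
  H = [[-2, 0], [0, 2]]
Verify stationarity: grad f(x*) = H x* + g = (0, 0).
Eigenvalues of H: -2, 2.
Eigenvalues have mixed signs, so H is indefinite -> x* is a saddle point.

saddle


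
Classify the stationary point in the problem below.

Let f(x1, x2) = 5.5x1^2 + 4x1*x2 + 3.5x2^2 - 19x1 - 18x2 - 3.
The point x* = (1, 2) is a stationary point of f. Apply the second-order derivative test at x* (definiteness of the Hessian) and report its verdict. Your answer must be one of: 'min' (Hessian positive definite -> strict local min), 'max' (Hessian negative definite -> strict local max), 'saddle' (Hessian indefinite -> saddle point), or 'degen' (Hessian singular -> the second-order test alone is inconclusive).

Compute the Hessian H = grad^2 f:
  H = [[11, 4], [4, 7]]
Verify stationarity: grad f(x*) = H x* + g = (0, 0).
Eigenvalues of H: 4.5279, 13.4721.
Both eigenvalues > 0, so H is positive definite -> x* is a strict local min.

min


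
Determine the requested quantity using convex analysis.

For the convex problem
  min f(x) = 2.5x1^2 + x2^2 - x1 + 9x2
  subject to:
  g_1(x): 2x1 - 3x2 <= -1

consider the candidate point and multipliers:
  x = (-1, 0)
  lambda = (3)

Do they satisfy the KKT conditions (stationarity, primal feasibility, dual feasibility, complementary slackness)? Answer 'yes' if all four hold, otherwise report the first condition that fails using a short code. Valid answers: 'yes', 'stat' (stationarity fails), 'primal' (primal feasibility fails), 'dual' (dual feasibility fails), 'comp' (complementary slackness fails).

Gradient of f: grad f(x) = Q x + c = (-6, 9)
Constraint values g_i(x) = a_i^T x - b_i:
  g_1((-1, 0)) = -1
Stationarity residual: grad f(x) + sum_i lambda_i a_i = (0, 0)
  -> stationarity OK
Primal feasibility (all g_i <= 0): OK
Dual feasibility (all lambda_i >= 0): OK
Complementary slackness (lambda_i * g_i(x) = 0 for all i): FAILS

Verdict: the first failing condition is complementary_slackness -> comp.

comp


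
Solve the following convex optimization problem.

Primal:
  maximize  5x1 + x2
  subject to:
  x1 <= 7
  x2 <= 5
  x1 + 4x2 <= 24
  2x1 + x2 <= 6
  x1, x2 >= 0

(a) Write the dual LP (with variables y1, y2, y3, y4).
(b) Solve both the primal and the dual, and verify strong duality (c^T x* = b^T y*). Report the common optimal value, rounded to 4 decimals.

The standard primal-dual pair for 'max c^T x s.t. A x <= b, x >= 0' is:
  Dual:  min b^T y  s.t.  A^T y >= c,  y >= 0.

So the dual LP is:
  minimize  7y1 + 5y2 + 24y3 + 6y4
  subject to:
    y1 + y3 + 2y4 >= 5
    y2 + 4y3 + y4 >= 1
    y1, y2, y3, y4 >= 0

Solving the primal: x* = (3, 0).
  primal value c^T x* = 15.
Solving the dual: y* = (0, 0, 0, 2.5).
  dual value b^T y* = 15.
Strong duality: c^T x* = b^T y*. Confirmed.

15


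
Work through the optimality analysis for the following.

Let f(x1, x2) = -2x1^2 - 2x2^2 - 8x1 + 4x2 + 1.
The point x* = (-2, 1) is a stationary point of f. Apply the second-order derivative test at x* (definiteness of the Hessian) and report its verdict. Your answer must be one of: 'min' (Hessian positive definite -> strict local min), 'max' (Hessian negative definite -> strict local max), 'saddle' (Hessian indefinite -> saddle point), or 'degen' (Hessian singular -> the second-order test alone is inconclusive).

Compute the Hessian H = grad^2 f:
  H = [[-4, 0], [0, -4]]
Verify stationarity: grad f(x*) = H x* + g = (0, 0).
Eigenvalues of H: -4, -4.
Both eigenvalues < 0, so H is negative definite -> x* is a strict local max.

max
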